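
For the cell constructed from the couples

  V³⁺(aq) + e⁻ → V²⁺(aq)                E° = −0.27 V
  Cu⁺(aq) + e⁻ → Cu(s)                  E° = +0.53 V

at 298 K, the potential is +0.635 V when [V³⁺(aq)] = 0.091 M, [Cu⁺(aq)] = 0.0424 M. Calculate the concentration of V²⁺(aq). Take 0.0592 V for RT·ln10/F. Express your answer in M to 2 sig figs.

0.0035 M

With Cu⁺/Cu at the cathode and V³⁺/V²⁺ at the anode, E°cell = +0.53 − (−0.27) = +0.80 V (n = 1).
Since E = E° − (0.0592/n)·log Q, log Q = n(E° − E)/0.0592 = 2.787.
For Cu⁺(aq) + V²⁺(aq) → Cu(s) + V³⁺(aq), the reaction quotient is Q = [V³⁺(aq)] / ([Cu⁺(aq)]·[V²⁺(aq)]).
Isolating [V²⁺(aq)] in Q = 10^{2.787} yields log [V²⁺(aq)] = −2.455, i.e. 0.0035 M.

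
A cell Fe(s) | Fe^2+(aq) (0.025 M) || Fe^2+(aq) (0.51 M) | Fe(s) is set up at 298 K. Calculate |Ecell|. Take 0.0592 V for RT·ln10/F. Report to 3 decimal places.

0.039 V

For a concentration cell E°cell = 0, since both electrodes use the same couple.
The compartment with the higher Fe^2+(aq) concentration (0.51 M) acts as the cathode; ions are reduced there and produced at the dilute (0.025 M) anode.
With n = 2, Ecell = −(0.0592/2)·log([dilute]/[conc]) = −(0.0592/2)·log(0.025/0.51) = +0.039 V.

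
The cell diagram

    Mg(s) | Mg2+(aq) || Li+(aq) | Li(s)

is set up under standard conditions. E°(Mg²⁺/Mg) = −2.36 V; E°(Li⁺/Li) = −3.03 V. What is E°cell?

By convention the left-hand electrode in cell notation is the anode (oxidation) and the right-hand electrode is the cathode (reduction).
E°cell = E°(right) − E°(left) = −3.03 − (−2.36) = −0.67 V.
The negative sign shows that, as written, the cell would require an external voltage to drive the reaction.

−0.67 V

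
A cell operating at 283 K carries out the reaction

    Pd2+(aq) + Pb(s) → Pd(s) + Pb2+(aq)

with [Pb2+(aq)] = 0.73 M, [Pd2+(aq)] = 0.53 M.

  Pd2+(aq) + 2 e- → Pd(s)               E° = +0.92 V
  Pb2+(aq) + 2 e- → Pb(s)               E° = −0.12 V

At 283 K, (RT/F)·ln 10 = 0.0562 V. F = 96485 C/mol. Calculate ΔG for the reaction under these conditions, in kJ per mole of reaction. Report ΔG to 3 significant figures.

−200 kJ/mol

With Pd²⁺/Pd reduced at the cathode, E°cell = +0.92 − (−0.12) = +1.04 V and n = 2.
Q = [Pb2+(aq)] / [Pd2+(aq)] = 1.38, so log Q = 0.139 and E = +1.04 − (0.0562/2)(0.139) = +1.0361 V.
Finally ΔG = −nFE = −(2)(96485 C/mol)(+1.0361 V) = −200 kJ/mol.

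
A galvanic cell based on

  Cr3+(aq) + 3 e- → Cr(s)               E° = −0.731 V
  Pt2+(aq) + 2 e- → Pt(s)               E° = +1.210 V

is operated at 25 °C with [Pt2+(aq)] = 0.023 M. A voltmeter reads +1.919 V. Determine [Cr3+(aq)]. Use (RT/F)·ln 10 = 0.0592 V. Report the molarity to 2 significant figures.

Pt²⁺/Pt is the cathode (higher E°); E°cell = +1.210 − (−0.731) = +1.941 V with n = 6.
Since E = E° − (0.0592/n)·log Q, log Q = n(E° − E)/0.0592 = 2.230.
The balanced reaction is 3 Pt2+(aq) + 2 Cr(s) → 3 Pt(s) + 2 Cr3+(aq), so Q = [Cr3+(aq)]^2 / [Pt2+(aq)]^3.
Substituting the known concentrations and solving, log [Cr3+(aq)] = −1.342 and [Cr3+(aq)] = 0.045 M.

0.045 M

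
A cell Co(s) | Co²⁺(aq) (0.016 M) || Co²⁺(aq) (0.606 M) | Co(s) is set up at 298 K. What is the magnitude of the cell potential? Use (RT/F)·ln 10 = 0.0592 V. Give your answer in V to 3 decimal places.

0.047 V

For a concentration cell E°cell = 0, since both electrodes use the same couple.
The compartment with the higher Co²⁺(aq) concentration (0.606 M) acts as the cathode; ions are reduced there and produced at the dilute (0.016 M) anode.
With n = 2, Ecell = −(0.0592/2)·log([dilute]/[conc]) = −(0.0592/2)·log(0.016/0.606) = +0.047 V.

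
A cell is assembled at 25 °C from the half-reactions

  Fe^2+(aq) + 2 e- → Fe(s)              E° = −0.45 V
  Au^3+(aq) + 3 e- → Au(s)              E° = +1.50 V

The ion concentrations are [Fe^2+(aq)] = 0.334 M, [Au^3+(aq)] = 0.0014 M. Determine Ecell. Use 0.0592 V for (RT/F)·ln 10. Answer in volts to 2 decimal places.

+1.91 V

The Au³⁺/Au couple has the more positive E°, so it is the cathode; Fe²⁺/Fe is the anode.
E°cell = +1.50 − (−0.45) = +1.95 V, with n = 6 electrons transferred.
Balancing gives 2 Au^3+(aq) + 3 Fe(s) → 2 Au(s) + 3 Fe^2+(aq); hence Q = [Fe^2+(aq)]^3 / [Au^3+(aq)]^2 = 1.9×10^4 (log Q = 4.279).
By the Nernst equation, E = +1.95 − (0.0592/6)·(4.279) = +1.91 V.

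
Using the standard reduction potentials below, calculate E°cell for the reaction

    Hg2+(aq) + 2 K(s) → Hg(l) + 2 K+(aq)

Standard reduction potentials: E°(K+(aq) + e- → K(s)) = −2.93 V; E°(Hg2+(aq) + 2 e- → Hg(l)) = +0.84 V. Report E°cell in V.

+3.77 V

Hg2+(aq) gains electrons, so the Hg²⁺/Hg couple is the cathode; the K⁺/K couple is the anode.
E°cell = E°(cathode) − E°(anode) = +0.84 − (−2.93) = +3.77 V.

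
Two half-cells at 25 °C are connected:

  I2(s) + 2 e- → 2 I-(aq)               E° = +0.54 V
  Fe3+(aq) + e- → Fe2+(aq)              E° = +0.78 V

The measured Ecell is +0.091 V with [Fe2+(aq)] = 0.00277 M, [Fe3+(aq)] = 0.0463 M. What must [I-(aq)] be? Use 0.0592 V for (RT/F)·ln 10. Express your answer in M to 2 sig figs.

With Fe³⁺/Fe²⁺ at the cathode and I₂/I⁻ at the anode, E°cell = +0.78 − (+0.54) = +0.24 V (n = 2).
Since E = E° − (0.0592/n)·log Q, log Q = n(E° − E)/0.0592 = 5.034.
The balanced reaction is 2 Fe3+(aq) + 2 I-(aq) → 2 Fe2+(aq) + I2(s), so Q = [Fe2+(aq)]^2 / ([Fe3+(aq)]^2·[I-(aq)]^2).
Isolating [I-(aq)] in Q = 10^{5.034} yields log [I-(aq)] = −3.740, i.e. 0.00018 M.

0.00018 M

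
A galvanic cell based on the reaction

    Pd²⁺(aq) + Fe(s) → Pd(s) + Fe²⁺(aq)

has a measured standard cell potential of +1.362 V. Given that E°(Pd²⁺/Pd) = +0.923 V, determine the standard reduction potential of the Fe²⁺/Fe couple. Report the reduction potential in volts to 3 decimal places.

In the reaction as written the Pd²⁺/Pd couple is reduced (cathode) and Fe²⁺/Fe is oxidized (anode), so E°cell = E°(Pd²⁺/Pd) − E°(Fe²⁺/Fe).
E°(Fe²⁺/Fe) = E°(cathode) − E°cell = +0.923 − (+1.362) = −0.439 V.

−0.439 V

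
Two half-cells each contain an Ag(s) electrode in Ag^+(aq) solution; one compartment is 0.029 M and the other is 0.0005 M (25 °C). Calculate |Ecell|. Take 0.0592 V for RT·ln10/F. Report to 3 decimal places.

For a concentration cell E°cell = 0, since both electrodes use the same couple.
The compartment with the higher Ag^+(aq) concentration (0.029 M) acts as the cathode; ions are reduced there and produced at the dilute (0.0005 M) anode.
With n = 1, Ecell = −(0.0592/1)·log([dilute]/[conc]) = −(0.0592/1)·log(0.0005/0.029) = +0.104 V.

0.104 V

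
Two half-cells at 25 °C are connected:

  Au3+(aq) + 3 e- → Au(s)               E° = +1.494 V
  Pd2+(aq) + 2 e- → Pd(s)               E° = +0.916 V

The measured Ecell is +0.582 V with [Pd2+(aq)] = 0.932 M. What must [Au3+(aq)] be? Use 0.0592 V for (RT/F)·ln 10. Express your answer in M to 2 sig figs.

1.4 M

Au³⁺/Au is the cathode (higher E°); E°cell = +1.494 − (+0.916) = +0.578 V with n = 6.
Since E = E° − (0.0592/n)·log Q, log Q = n(E° − E)/0.0592 = −0.405.
For 2 Au3+(aq) + 3 Pd(s) → 2 Au(s) + 3 Pd2+(aq), the reaction quotient is Q = [Pd2+(aq)]^3 / [Au3+(aq)]^2.
Isolating [Au3+(aq)] in Q = 10^{−0.405} yields log [Au3+(aq)] = 0.157, i.e. 1.4 M.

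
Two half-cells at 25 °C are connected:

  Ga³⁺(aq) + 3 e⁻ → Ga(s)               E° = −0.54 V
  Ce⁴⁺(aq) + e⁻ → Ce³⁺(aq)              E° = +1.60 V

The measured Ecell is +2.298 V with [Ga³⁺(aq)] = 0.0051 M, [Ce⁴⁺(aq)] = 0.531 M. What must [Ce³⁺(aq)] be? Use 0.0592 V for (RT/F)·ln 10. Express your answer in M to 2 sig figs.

The Ce⁴⁺/Ce³⁺ couple has the larger reduction potential, so it is the cathode: E°cell = +1.60 − (−0.54) = +2.14 V and n = 3.
From the Nernst equation, log Q = n(E° − E)/0.0592 = 3·(+2.14 − (+2.298))/0.0592 = −8.007.
The balanced reaction is 3 Ce⁴⁺(aq) + Ga(s) → 3 Ce³⁺(aq) + Ga³⁺(aq), so Q = ([Ce³⁺(aq)]^3·[Ga³⁺(aq)]) / [Ce⁴⁺(aq)]^3.
Isolating [Ce³⁺(aq)] in Q = 10^{−8.007} yields log [Ce³⁺(aq)] = −2.180, i.e. 0.0066 M.

0.0066 M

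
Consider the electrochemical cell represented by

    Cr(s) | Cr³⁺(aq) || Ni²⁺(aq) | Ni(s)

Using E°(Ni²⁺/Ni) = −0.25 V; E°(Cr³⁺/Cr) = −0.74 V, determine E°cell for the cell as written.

By convention the left-hand electrode in cell notation is the anode (oxidation) and the right-hand electrode is the cathode (reduction).
E°cell = E°(right) − E°(left) = −0.25 − (−0.74) = +0.49 V.

+0.49 V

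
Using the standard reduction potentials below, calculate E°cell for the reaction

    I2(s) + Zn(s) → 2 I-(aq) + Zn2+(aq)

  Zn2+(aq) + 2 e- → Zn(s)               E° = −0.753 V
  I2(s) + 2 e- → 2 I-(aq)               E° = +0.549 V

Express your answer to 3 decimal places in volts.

I2(s) gains electrons, so the I₂/I⁻ couple is the cathode; the Zn²⁺/Zn couple is the anode.
E°cell = E°(cathode) − E°(anode) = +0.549 − (−0.753) = +1.302 V.

+1.302 V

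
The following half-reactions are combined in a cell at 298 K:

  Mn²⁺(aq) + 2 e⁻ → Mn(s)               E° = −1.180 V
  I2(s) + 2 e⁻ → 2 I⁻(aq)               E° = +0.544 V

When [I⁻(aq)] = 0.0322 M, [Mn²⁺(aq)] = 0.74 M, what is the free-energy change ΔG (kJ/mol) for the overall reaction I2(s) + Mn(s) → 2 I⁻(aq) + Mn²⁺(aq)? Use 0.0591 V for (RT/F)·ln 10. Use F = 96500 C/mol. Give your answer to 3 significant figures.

With I₂/I⁻ reduced at the cathode, E°cell = +0.544 − (−1.180) = +1.724 V and n = 2.
The reaction quotient is [I⁻(aq)]^2·[Mn²⁺(aq)] = 0.000767; by Nernst, E = +1.724 − (0.0591/2)(−3.115) = +1.8160 V.
ΔG = −nFE = −(2)(96500)(+1.8160) J/mol = −350 kJ/mol.

−350 kJ/mol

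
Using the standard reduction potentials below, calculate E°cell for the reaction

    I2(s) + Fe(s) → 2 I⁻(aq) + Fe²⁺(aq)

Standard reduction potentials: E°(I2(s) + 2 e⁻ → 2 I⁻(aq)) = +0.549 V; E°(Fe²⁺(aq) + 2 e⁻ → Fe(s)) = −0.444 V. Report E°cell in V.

+0.993 V

In the reaction as written, I2(s) is reduced (cathode) and Fe²⁺(aq) is produced by oxidation at the anode.
E°cell = E°(cathode) − E°(anode) = +0.549 − (−0.444) = +0.993 V.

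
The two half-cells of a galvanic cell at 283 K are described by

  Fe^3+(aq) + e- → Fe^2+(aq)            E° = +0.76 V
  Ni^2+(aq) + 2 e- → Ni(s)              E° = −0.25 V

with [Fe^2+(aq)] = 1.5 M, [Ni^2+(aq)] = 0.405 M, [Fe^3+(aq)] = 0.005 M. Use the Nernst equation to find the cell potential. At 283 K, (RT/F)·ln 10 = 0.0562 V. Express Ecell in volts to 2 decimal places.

Since E°(Fe³⁺/Fe²⁺) > E°(Ni²⁺/Ni), Fe³⁺/Fe²⁺ serves as the cathode.
The standard potential is +0.76 − (−0.25) = +1.01 V and the balanced reaction transfers n = 2 electrons.
Balancing gives 2 Fe^3+(aq) + Ni(s) → 2 Fe^2+(aq) + Ni^2+(aq); hence Q = ([Fe^2+(aq)]^2·[Ni^2+(aq)]) / [Fe^3+(aq)]^2 = 3.64×10^4 (log Q = 4.562).
Applying E = E° − (RT ln10/nF)·log Q gives +1.01 − (0.0562/2)(4.562) = +0.88 V.

+0.88 V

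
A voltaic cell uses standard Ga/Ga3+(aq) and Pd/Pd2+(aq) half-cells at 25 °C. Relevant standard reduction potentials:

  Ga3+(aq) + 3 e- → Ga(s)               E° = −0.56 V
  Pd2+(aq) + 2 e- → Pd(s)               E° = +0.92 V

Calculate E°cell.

+1.48 V

The Pd²⁺/Pd couple has the higher E°, so Pd ion is reduced (cathode) and Ga is oxidized (anode).
E°cell = E°(cathode) − E°(anode) = +0.92 − (−0.56) = +1.48 V.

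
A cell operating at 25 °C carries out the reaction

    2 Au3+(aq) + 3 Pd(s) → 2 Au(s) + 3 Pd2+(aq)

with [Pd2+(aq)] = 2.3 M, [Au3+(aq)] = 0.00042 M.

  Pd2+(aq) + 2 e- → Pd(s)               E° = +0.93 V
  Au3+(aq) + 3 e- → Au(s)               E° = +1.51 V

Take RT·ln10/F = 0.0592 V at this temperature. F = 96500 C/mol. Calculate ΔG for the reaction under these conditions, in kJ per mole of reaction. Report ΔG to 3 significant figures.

With Au³⁺/Au reduced at the cathode, E°cell = +1.51 − (+0.93) = +0.58 V and n = 6.
Here Q = [Pd2+(aq)]^3 / [Au3+(aq)]^2 = 6.9×10^7 (log Q = 7.839), giving E = +0.58 − (0.0592/6)·(7.839) = +0.5027 V.
ΔG = −nFE = −(6)(96500)(+0.5027) J/mol = −291 kJ/mol.

−291 kJ/mol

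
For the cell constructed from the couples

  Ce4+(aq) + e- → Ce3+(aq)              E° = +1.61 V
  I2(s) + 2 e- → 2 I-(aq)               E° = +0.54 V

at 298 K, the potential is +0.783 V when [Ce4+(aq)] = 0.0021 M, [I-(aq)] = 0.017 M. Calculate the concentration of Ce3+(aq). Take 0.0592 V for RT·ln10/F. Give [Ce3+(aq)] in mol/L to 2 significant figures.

2.5 M

Ce⁴⁺/Ce³⁺ is the cathode (higher E°); E°cell = +1.61 − (+0.54) = +1.07 V with n = 2.
From the Nernst equation, log Q = n(E° − E)/0.0592 = 2·(+1.07 − (+0.783))/0.0592 = 9.696.
For 2 Ce4+(aq) + 2 I-(aq) → 2 Ce3+(aq) + I2(s), the reaction quotient is Q = [Ce3+(aq)]^2 / ([Ce4+(aq)]^2·[I-(aq)]^2).
Solving for the unknown gives log [Ce3+(aq)] = 0.401, so [Ce3+(aq)] ≈ 2.5 M.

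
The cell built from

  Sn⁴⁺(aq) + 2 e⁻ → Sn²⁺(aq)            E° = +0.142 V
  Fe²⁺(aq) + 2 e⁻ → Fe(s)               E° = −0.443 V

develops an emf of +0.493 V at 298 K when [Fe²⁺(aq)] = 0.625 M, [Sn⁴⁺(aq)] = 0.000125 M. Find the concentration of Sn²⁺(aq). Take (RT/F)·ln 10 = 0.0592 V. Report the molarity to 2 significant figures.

The Sn⁴⁺/Sn²⁺ couple has the larger reduction potential, so it is the cathode: E°cell = +0.142 − (−0.443) = +0.585 V and n = 2.
Rearranging E = E° − (0.0592/n)·log Q gives log Q = 2(+0.585 − (+0.493))/0.0592 = 3.108.
Balancing electrons gives Sn⁴⁺(aq) + Fe(s) → Sn²⁺(aq) + Fe²⁺(aq); thus Q = ([Sn²⁺(aq)]·[Fe²⁺(aq)]) / [Sn⁴⁺(aq)].
Isolating [Sn²⁺(aq)] in Q = 10^{3.108} yields log [Sn²⁺(aq)] = −0.591, i.e. 0.26 M.

0.26 M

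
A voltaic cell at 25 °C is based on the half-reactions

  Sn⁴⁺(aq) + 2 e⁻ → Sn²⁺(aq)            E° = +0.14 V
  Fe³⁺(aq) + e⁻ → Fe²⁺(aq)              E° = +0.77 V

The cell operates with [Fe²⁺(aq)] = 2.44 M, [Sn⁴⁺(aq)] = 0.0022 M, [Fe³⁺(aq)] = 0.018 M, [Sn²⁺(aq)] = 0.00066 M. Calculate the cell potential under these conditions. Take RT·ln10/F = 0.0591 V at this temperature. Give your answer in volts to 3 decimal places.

+0.489 V

Since E°(Fe³⁺/Fe²⁺) > E°(Sn⁴⁺/Sn²⁺), Fe³⁺/Fe²⁺ serves as the cathode.
E°cell = +0.77 − (+0.14) = +0.63 V, with n = 2 electrons transferred.
Balancing gives 2 Fe³⁺(aq) + Sn²⁺(aq) → 2 Fe²⁺(aq) + Sn⁴⁺(aq); hence Q = ([Fe²⁺(aq)]^2·[Sn⁴⁺(aq)]) / ([Fe³⁺(aq)]^2·[Sn²⁺(aq)]) = 6.13×10^4 (log Q = 4.787).
By the Nernst equation, E = +0.63 − (0.0591/2)·(4.787) = +0.489 V.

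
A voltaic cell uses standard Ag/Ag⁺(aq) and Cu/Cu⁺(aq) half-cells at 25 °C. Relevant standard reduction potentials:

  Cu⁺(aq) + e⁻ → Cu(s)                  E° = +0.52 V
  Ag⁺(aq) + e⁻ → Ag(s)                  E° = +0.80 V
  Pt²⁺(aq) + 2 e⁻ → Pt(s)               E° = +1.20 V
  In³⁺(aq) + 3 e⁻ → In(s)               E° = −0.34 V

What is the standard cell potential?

The Ag⁺/Ag couple has the higher E°, so Ag ion is reduced (cathode) and Cu is oxidized (anode).
E°cell = E°(cathode) − E°(anode) = +0.80 − (+0.52) = +0.28 V.

+0.28 V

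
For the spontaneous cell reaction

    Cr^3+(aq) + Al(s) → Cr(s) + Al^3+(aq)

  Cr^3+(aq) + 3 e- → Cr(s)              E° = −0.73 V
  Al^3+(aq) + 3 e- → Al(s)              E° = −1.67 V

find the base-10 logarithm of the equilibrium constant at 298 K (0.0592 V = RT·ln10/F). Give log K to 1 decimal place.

The Cr³⁺/Cr couple is reduced (cathode); E°cell = −0.73 − (−1.67) = +0.94 V with n = 3.
At equilibrium E = 0, so log K = nE°cell / 0.0592 = (3)(+0.94) / 0.0592 = 47.6.

log K = 47.6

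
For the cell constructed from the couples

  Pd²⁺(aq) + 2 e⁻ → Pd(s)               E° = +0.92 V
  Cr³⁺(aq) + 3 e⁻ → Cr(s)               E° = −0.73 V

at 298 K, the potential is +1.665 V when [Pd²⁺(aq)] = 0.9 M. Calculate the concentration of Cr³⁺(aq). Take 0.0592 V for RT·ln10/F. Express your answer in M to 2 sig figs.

0.15 M

With Pd²⁺/Pd at the cathode and Cr³⁺/Cr at the anode, E°cell = +0.92 − (−0.73) = +1.65 V (n = 6).
From the Nernst equation, log Q = n(E° − E)/0.0592 = 6·(+1.65 − (+1.665))/0.0592 = −1.520.
For 3 Pd²⁺(aq) + 2 Cr(s) → 3 Pd(s) + 2 Cr³⁺(aq), the reaction quotient is Q = [Cr³⁺(aq)]^2 / [Pd²⁺(aq)]^3.
Solving for the unknown gives log [Cr³⁺(aq)] = −0.829, so [Cr³⁺(aq)] ≈ 0.15 M.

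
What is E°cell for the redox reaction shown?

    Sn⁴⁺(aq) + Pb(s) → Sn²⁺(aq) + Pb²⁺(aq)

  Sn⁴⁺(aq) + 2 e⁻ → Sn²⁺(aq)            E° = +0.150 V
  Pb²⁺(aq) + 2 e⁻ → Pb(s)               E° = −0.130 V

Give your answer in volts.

+0.280 V

In the reaction as written, Sn⁴⁺(aq) is reduced (cathode) and Pb²⁺(aq) is produced by oxidation at the anode.
E°cell = E°(cathode) − E°(anode) = +0.150 − (−0.130) = +0.280 V.
The positive value indicates the reaction is spontaneous as written.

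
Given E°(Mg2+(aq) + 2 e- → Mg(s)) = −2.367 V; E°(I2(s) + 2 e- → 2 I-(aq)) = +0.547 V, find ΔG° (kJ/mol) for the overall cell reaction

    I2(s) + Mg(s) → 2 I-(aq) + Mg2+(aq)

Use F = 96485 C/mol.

In the reaction as written I2(s) is reduced, so the I₂/I⁻ couple is the cathode and Mg²⁺/Mg is the anode.
E°cell = +0.547 − (−2.367) = +2.914 V; balancing electrons gives n = 2.
ΔG° = −nFE°cell = −(2)(96485)(+2.914) J/mol = −562 kJ/mol.

−562 kJ/mol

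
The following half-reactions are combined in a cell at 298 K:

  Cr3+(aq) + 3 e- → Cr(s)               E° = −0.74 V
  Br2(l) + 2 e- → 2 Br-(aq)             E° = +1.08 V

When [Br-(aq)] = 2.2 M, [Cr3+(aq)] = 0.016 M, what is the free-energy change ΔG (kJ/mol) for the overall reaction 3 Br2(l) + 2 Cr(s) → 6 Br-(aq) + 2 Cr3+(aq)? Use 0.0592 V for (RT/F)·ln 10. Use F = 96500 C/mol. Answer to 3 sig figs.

E°cell = +1.08 − (−0.74) = +1.82 V; the balanced reaction transfers n = 6 electrons.
The reaction quotient is [Br-(aq)]^6·[Cr3+(aq)]^2 = 0.029; by Nernst, E = +1.82 − (0.0592/6)(−1.537) = +1.8352 V.
ΔG = −nFE = −(6)(96500)(+1.8352) J/mol = −1060 kJ/mol.

−1060 kJ/mol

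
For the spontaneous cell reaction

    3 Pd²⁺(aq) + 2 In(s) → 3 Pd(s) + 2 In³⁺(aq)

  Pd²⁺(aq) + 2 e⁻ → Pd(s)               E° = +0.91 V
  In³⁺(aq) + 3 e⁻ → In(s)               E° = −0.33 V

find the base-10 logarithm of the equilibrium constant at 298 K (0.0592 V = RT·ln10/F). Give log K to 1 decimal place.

log K = 125.7

The Pd²⁺/Pd couple is reduced (cathode); E°cell = +0.91 − (−0.33) = +1.24 V with n = 6.
At equilibrium E = 0, so log K = nE°cell / 0.0592 = (6)(+1.24) / 0.0592 = 125.7.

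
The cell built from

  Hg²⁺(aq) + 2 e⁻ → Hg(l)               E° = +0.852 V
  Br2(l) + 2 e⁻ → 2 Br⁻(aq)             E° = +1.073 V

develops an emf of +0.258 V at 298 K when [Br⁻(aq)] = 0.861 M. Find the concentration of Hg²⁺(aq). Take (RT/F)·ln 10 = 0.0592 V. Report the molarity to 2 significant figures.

0.076 M

With Br₂/Br⁻ at the cathode and Hg²⁺/Hg at the anode, E°cell = +1.073 − (+0.852) = +0.221 V (n = 2).
Rearranging E = E° − (0.0592/n)·log Q gives log Q = 2(+0.221 − (+0.258))/0.0592 = −1.250.
Balancing electrons gives Br2(l) + Hg(l) → 2 Br⁻(aq) + Hg²⁺(aq); thus Q = [Br⁻(aq)]^2·[Hg²⁺(aq)].
Solving for the unknown gives log [Hg²⁺(aq)] = −1.120, so [Hg²⁺(aq)] ≈ 0.076 M.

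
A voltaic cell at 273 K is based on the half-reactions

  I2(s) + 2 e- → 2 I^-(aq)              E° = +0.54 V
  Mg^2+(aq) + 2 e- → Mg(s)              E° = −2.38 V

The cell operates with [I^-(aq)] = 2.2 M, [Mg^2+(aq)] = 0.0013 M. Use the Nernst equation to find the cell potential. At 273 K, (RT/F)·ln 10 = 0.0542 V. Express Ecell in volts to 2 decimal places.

I₂/I⁻ is reduced (cathode, E° = +0.54 V) and Mg²⁺/Mg is oxidized (anode).
E°cell = +0.54 − (−2.38) = +2.92 V, with n = 2 electrons transferred.
For the overall reaction I2(s) + Mg(s) → 2 I^-(aq) + Mg^2+(aq), Q = [I^-(aq)]^2·[Mg^2+(aq)] = 0.00629, giving log Q = −2.201.
By the Nernst equation, E = +2.92 − (0.0542/2)·(−2.201) = +2.98 V.

+2.98 V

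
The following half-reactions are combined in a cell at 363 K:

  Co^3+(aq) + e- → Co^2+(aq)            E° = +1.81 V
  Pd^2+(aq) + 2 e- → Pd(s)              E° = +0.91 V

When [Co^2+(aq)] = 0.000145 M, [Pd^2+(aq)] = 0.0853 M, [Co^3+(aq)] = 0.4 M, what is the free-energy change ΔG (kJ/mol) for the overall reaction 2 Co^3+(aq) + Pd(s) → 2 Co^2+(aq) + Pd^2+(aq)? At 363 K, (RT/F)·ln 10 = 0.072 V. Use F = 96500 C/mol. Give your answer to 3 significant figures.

With Co³⁺/Co²⁺ reduced at the cathode, E°cell = +1.81 − (+0.91) = +0.90 V and n = 2.
Here Q = ([Co^2+(aq)]^2·[Pd^2+(aq)]) / [Co^3+(aq)]^2 = 1.12×10^−8 (log Q = −7.950), giving E = +0.90 − (0.072/2)·(−7.950) = +1.1862 V.
Finally ΔG = −nFE = −(2)(96500 C/mol)(+1.1862 V) = −229 kJ/mol.

−229 kJ/mol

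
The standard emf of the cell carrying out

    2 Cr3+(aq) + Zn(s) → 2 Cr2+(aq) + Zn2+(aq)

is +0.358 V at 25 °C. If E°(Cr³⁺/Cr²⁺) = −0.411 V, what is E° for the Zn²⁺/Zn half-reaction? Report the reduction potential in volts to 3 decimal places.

In the reaction as written the Cr³⁺/Cr²⁺ couple is reduced (cathode) and Zn²⁺/Zn is oxidized (anode), so E°cell = E°(Cr³⁺/Cr²⁺) − E°(Zn²⁺/Zn).
E°(Zn²⁺/Zn) = E°(cathode) − E°cell = −0.411 − (+0.358) = −0.769 V.

−0.769 V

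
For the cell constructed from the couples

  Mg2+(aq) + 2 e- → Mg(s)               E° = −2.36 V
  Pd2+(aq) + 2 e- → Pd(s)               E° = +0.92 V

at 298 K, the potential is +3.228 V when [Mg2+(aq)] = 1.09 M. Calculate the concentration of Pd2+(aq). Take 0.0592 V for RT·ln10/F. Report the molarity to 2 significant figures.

The Pd²⁺/Pd couple has the larger reduction potential, so it is the cathode: E°cell = +0.92 − (−2.36) = +3.28 V and n = 2.
Rearranging E = E° − (0.0592/n)·log Q gives log Q = 2(+3.28 − (+3.228))/0.0592 = 1.757.
The balanced reaction is Pd2+(aq) + Mg(s) → Pd(s) + Mg2+(aq), so Q = [Mg2+(aq)] / [Pd2+(aq)].
Substituting the known concentrations and solving, log [Pd2+(aq)] = −1.720 and [Pd2+(aq)] = 0.019 M.

0.019 M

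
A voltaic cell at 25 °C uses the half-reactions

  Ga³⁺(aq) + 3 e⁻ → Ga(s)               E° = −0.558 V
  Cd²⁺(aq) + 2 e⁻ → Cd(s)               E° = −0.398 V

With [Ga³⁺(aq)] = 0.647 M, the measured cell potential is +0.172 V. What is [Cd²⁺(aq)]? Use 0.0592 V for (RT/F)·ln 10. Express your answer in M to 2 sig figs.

1.9 M

The Cd²⁺/Cd couple has the larger reduction potential, so it is the cathode: E°cell = −0.398 − (−0.558) = +0.160 V and n = 6.
Rearranging E = E° − (0.0592/n)·log Q gives log Q = 6(+0.160 − (+0.172))/0.0592 = −1.216.
Balancing electrons gives 3 Cd²⁺(aq) + 2 Ga(s) → 3 Cd(s) + 2 Ga³⁺(aq); thus Q = [Ga³⁺(aq)]^2 / [Cd²⁺(aq)]^3.
Solving for the unknown gives log [Cd²⁺(aq)] = 0.279, so [Cd²⁺(aq)] ≈ 1.9 M.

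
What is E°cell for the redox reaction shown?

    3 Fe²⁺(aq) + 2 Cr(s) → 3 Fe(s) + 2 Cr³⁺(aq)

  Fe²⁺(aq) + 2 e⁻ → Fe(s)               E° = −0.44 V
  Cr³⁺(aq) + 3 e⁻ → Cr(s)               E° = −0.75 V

+0.31 V

Fe²⁺(aq) gains electrons, so the Fe²⁺/Fe couple is the cathode; the Cr³⁺/Cr couple is the anode.
E°cell = E°(cathode) − E°(anode) = −0.44 − (−0.75) = +0.31 V.
The positive value indicates the reaction is spontaneous as written.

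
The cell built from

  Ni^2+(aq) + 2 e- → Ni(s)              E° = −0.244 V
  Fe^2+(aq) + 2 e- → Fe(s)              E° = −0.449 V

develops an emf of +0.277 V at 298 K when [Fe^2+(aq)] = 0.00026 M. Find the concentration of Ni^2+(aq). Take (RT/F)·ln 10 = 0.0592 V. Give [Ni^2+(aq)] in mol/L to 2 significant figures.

0.070 M

The Ni²⁺/Ni couple has the larger reduction potential, so it is the cathode: E°cell = −0.244 − (−0.449) = +0.205 V and n = 2.
Since E = E° − (0.0592/n)·log Q, log Q = n(E° − E)/0.0592 = −2.432.
Balancing electrons gives Ni^2+(aq) + Fe(s) → Ni(s) + Fe^2+(aq); thus Q = [Fe^2+(aq)] / [Ni^2+(aq)].
Isolating [Ni^2+(aq)] in Q = 10^{−2.432} yields log [Ni^2+(aq)] = −1.153, i.e. 0.070 M.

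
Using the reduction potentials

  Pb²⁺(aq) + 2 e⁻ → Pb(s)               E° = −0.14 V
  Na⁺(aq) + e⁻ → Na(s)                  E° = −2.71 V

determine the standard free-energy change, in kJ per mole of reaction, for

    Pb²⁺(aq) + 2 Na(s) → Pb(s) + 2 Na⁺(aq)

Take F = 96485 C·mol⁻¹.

−496 kJ/mol

In the reaction as written Pb²⁺(aq) is reduced, so the Pb²⁺/Pb couple is the cathode and Na⁺/Na is the anode.
E°cell = −0.14 − (−2.71) = +2.57 V; balancing electrons gives n = 2.
ΔG° = −nFE°cell = −(2)(96485)(+2.57) J/mol = −496 kJ/mol.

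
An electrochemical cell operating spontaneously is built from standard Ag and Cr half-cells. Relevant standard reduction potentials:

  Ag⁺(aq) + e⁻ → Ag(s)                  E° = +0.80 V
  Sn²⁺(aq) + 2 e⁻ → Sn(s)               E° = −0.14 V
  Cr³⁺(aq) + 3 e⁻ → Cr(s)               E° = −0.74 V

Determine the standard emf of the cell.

The Ag⁺/Ag couple has the higher E°, so Ag ion is reduced (cathode) and Cr is oxidized (anode).
E°cell = E°(cathode) − E°(anode) = +0.80 − (−0.74) = +1.54 V.

+1.54 V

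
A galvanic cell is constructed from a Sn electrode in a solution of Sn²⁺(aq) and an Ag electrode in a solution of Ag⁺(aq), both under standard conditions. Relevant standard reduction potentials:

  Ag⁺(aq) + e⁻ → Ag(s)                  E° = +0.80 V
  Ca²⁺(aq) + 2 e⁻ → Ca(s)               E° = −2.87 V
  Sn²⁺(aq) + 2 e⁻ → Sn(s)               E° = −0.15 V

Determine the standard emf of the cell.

+0.95 V

The Ag⁺/Ag couple has the higher E°, so Ag ion is reduced (cathode) and Sn is oxidized (anode).
E°cell = E°(cathode) − E°(anode) = +0.80 − (−0.15) = +0.95 V.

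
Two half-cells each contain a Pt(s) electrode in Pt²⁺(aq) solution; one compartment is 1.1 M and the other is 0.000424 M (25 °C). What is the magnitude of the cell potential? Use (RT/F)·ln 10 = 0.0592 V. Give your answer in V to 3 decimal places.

0.101 V

For a concentration cell E°cell = 0, since both electrodes use the same couple.
The compartment with the higher Pt²⁺(aq) concentration (1.1 M) acts as the cathode; ions are reduced there and produced at the dilute (0.000424 M) anode.
With n = 2, Ecell = −(0.0592/2)·log([dilute]/[conc]) = −(0.0592/2)·log(0.000424/1.1) = +0.101 V.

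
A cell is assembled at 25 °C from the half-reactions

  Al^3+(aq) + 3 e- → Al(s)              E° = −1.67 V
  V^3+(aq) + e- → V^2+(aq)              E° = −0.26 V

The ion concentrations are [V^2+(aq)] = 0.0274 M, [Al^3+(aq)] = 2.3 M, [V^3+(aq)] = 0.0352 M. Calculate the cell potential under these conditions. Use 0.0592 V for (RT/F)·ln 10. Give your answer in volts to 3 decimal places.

+1.409 V

Since E°(V³⁺/V²⁺) > E°(Al³⁺/Al), V³⁺/V²⁺ serves as the cathode.
E°cell = E°cat − E°an = −0.26 − (−1.67) = +1.41 V; n = 3.
For the overall reaction 3 V^3+(aq) + Al(s) → 3 V^2+(aq) + Al^3+(aq), Q = ([V^2+(aq)]^3·[Al^3+(aq)]) / [V^3+(aq)]^3 = 1.08, giving log Q = 0.035.
E = E° − (0.0592/n)·log Q = +1.41 − (0.0592/3)(0.035) = +1.409 V.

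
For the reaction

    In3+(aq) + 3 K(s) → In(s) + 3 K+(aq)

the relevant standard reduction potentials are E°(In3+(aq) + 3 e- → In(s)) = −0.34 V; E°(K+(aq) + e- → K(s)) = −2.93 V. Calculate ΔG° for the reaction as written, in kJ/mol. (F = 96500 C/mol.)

In the reaction as written In3+(aq) is reduced, so the In³⁺/In couple is the cathode and K⁺/K is the anode.
E°cell = −0.34 − (−2.93) = +2.59 V; balancing electrons gives n = 3.
ΔG° = −nFE°cell = −(3)(96500)(+2.59) J/mol = −750 kJ/mol.

−750 kJ/mol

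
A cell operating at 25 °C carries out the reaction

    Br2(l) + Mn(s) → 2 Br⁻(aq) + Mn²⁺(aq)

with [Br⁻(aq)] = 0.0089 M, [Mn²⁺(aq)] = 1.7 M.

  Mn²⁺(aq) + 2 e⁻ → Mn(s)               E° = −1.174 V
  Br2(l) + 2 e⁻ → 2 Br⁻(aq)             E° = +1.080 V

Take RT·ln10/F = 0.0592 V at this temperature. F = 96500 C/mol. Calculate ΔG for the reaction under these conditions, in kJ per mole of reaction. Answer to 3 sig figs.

−457 kJ/mol

With Br₂/Br⁻ reduced at the cathode, E°cell = +1.080 − (−1.174) = +2.254 V and n = 2.
Here Q = [Br⁻(aq)]^2·[Mn²⁺(aq)] = 0.000135 (log Q = −3.871), giving E = +2.254 − (0.0592/2)·(−3.871) = +2.3686 V.
Then ΔG = −nFE = −2 × 96500 × +2.3686 J/mol = −457 kJ/mol.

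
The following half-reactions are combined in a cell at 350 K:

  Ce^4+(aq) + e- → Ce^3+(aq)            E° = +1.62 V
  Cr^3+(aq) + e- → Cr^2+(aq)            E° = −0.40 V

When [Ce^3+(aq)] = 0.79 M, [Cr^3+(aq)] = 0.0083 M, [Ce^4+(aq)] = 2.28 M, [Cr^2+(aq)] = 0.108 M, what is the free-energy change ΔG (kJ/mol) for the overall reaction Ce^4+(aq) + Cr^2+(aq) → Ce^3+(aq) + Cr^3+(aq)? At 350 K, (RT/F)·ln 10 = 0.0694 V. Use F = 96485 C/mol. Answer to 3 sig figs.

−205 kJ/mol

E°cell = +1.62 − (−0.40) = +2.02 V; the balanced reaction transfers n = 1 electron.
The reaction quotient is ([Ce^3+(aq)]·[Cr^3+(aq)]) / ([Ce^4+(aq)]·[Cr^2+(aq)]) = 0.0266; by Nernst, E = +2.02 − (0.0694/1)(−1.575) = +2.1293 V.
Then ΔG = −nFE = −1 × 96485 × +2.1293 J/mol = −205 kJ/mol.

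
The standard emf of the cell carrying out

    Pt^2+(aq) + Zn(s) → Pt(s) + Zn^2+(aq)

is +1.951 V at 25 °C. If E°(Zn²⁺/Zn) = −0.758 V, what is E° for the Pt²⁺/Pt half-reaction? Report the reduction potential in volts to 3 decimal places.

In the reaction as written the Pt²⁺/Pt couple is reduced (cathode) and Zn²⁺/Zn is oxidized (anode), so E°cell = E°(Pt²⁺/Pt) − E°(Zn²⁺/Zn).
E°(Pt²⁺/Pt) = E°cell + E°(anode) = +1.951 + (−0.758) = +1.193 V.

+1.193 V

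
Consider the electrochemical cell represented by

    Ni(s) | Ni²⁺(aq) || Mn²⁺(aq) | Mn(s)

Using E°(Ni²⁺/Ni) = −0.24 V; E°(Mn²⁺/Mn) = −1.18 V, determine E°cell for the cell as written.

By convention the left-hand electrode in cell notation is the anode (oxidation) and the right-hand electrode is the cathode (reduction).
E°cell = E°(right) − E°(left) = −1.18 − (−0.24) = −0.94 V.
The negative sign shows that, as written, the cell would require an external voltage to drive the reaction.

−0.94 V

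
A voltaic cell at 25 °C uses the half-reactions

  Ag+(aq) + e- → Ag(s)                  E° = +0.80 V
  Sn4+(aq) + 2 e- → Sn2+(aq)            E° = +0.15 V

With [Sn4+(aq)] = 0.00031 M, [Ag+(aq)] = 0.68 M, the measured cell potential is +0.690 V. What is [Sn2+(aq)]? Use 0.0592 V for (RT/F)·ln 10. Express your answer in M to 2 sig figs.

The Ag⁺/Ag couple has the larger reduction potential, so it is the cathode: E°cell = +0.80 − (+0.15) = +0.65 V and n = 2.
Since E = E° − (0.0592/n)·log Q, log Q = n(E° − E)/0.0592 = −1.351.
Balancing electrons gives 2 Ag+(aq) + Sn2+(aq) → 2 Ag(s) + Sn4+(aq); thus Q = [Sn4+(aq)] / ([Ag+(aq)]^2·[Sn2+(aq)]).
Solving for the unknown gives log [Sn2+(aq)] = −1.823, so [Sn2+(aq)] ≈ 0.015 M.

0.015 M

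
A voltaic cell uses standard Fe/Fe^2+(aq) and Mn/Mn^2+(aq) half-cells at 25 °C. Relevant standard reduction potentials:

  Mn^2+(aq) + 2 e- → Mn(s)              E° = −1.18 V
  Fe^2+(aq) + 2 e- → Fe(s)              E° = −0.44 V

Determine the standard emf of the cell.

+0.74 V

The Fe²⁺/Fe couple has the higher E°, so Fe ion is reduced (cathode) and Mn is oxidized (anode).
E°cell = E°(cathode) − E°(anode) = −0.44 − (−1.18) = +0.74 V.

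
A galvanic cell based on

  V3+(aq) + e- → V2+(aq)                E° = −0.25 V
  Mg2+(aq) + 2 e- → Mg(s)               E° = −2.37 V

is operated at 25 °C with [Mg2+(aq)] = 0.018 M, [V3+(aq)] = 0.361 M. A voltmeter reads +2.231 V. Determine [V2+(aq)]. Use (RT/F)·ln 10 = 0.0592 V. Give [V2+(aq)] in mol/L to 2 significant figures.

0.036 M

With V³⁺/V²⁺ at the cathode and Mg²⁺/Mg at the anode, E°cell = −0.25 − (−2.37) = +2.12 V (n = 2).
From the Nernst equation, log Q = n(E° − E)/0.0592 = 2·(+2.12 − (+2.231))/0.0592 = −3.750.
The balanced reaction is 2 V3+(aq) + Mg(s) → 2 V2+(aq) + Mg2+(aq), so Q = ([V2+(aq)]^2·[Mg2+(aq)]) / [V3+(aq)]^2.
Isolating [V2+(aq)] in Q = 10^{−3.750} yields log [V2+(aq)] = −1.445, i.e. 0.036 M.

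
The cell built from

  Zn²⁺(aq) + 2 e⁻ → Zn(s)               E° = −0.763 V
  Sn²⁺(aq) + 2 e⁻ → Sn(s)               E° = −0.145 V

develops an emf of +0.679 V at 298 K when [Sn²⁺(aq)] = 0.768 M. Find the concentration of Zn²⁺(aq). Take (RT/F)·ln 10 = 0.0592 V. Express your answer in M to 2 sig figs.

0.0067 M

Sn²⁺/Sn is the cathode (higher E°); E°cell = −0.145 − (−0.763) = +0.618 V with n = 2.
Rearranging E = E° − (0.0592/n)·log Q gives log Q = 2(+0.618 − (+0.679))/0.0592 = −2.061.
For Sn²⁺(aq) + Zn(s) → Sn(s) + Zn²⁺(aq), the reaction quotient is Q = [Zn²⁺(aq)] / [Sn²⁺(aq)].
Substituting the known concentrations and solving, log [Zn²⁺(aq)] = −2.176 and [Zn²⁺(aq)] = 0.0067 M.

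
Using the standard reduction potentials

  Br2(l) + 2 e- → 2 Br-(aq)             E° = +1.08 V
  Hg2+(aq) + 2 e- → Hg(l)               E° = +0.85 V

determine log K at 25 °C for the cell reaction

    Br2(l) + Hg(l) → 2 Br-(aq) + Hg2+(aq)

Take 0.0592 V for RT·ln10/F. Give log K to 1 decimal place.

log K = 7.8

The Br₂/Br⁻ couple is reduced (cathode); E°cell = +1.08 − (+0.85) = +0.23 V with n = 2.
At equilibrium E = 0, so log K = nE°cell / 0.0592 = (2)(+0.23) / 0.0592 = 7.8.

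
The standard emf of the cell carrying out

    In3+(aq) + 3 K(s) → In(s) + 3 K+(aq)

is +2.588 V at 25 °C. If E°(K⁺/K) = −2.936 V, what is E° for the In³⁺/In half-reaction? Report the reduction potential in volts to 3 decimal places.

−0.348 V

In the reaction as written the In³⁺/In couple is reduced (cathode) and K⁺/K is oxidized (anode), so E°cell = E°(In³⁺/In) − E°(K⁺/K).
E°(In³⁺/In) = E°cell + E°(anode) = +2.588 + (−2.936) = −0.348 V.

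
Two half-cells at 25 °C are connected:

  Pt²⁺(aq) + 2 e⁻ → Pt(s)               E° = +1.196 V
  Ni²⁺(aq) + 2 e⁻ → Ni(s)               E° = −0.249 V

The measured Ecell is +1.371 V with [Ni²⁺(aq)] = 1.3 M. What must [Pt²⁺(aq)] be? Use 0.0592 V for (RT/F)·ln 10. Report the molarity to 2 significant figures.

The Pt²⁺/Pt couple has the larger reduction potential, so it is the cathode: E°cell = +1.196 − (−0.249) = +1.445 V and n = 2.
Rearranging E = E° − (0.0592/n)·log Q gives log Q = 2(+1.445 − (+1.371))/0.0592 = 2.500.
The balanced reaction is Pt²⁺(aq) + Ni(s) → Pt(s) + Ni²⁺(aq), so Q = [Ni²⁺(aq)] / [Pt²⁺(aq)].
Substituting the known concentrations and solving, log [Pt²⁺(aq)] = −2.386 and [Pt²⁺(aq)] = 0.0041 M.

0.0041 M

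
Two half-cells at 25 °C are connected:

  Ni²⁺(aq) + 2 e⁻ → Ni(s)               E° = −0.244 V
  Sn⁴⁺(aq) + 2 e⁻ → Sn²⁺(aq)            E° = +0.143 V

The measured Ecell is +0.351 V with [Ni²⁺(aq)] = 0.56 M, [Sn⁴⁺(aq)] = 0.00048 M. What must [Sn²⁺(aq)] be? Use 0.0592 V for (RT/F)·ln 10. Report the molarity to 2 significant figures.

With Sn⁴⁺/Sn²⁺ at the cathode and Ni²⁺/Ni at the anode, E°cell = +0.143 − (−0.244) = +0.387 V (n = 2).
Rearranging E = E° − (0.0592/n)·log Q gives log Q = 2(+0.387 − (+0.351))/0.0592 = 1.216.
The balanced reaction is Sn⁴⁺(aq) + Ni(s) → Sn²⁺(aq) + Ni²⁺(aq), so Q = ([Sn²⁺(aq)]·[Ni²⁺(aq)]) / [Sn⁴⁺(aq)].
Solving for the unknown gives log [Sn²⁺(aq)] = −1.851, so [Sn²⁺(aq)] ≈ 0.014 M.

0.014 M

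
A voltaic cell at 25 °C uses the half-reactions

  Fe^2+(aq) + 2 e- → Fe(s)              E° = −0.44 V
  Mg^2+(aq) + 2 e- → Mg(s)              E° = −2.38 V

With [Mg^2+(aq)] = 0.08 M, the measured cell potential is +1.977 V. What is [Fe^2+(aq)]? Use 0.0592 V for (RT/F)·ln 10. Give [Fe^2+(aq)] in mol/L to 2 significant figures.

With Fe²⁺/Fe at the cathode and Mg²⁺/Mg at the anode, E°cell = −0.44 − (−2.38) = +1.94 V (n = 2).
Rearranging E = E° − (0.0592/n)·log Q gives log Q = 2(+1.94 − (+1.977))/0.0592 = −1.250.
The balanced reaction is Fe^2+(aq) + Mg(s) → Fe(s) + Mg^2+(aq), so Q = [Mg^2+(aq)] / [Fe^2+(aq)].
Solving for the unknown gives log [Fe^2+(aq)] = 0.153, so [Fe^2+(aq)] ≈ 1.4 M.

1.4 M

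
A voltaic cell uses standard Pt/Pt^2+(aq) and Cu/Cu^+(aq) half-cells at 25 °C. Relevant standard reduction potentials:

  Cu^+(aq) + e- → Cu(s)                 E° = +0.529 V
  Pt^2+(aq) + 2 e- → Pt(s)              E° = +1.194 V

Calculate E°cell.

The Pt²⁺/Pt couple has the higher E°, so Pt ion is reduced (cathode) and Cu is oxidized (anode).
E°cell = E°(cathode) − E°(anode) = +1.194 − (+0.529) = +0.665 V.

+0.665 V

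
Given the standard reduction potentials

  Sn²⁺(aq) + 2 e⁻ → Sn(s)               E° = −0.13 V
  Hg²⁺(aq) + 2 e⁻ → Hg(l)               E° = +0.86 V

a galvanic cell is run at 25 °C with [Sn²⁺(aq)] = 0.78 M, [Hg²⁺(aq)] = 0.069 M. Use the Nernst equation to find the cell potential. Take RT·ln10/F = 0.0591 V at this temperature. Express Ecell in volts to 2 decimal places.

+0.96 V

Since E°(Hg²⁺/Hg) > E°(Sn²⁺/Sn), Hg²⁺/Hg serves as the cathode.
E°cell = E°cat − E°an = +0.86 − (−0.13) = +0.99 V; n = 2.
Balancing gives Hg²⁺(aq) + Sn(s) → Hg(l) + Sn²⁺(aq); hence Q = [Sn²⁺(aq)] / [Hg²⁺(aq)] = 11.3 (log Q = 1.053).
Applying E = E° − (RT ln10/nF)·log Q gives +0.99 − (0.0591/2)(1.053) = +0.96 V.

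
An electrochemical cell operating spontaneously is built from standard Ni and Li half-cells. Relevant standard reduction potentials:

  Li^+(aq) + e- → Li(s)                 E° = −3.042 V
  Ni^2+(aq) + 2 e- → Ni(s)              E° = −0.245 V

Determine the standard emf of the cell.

+2.797 V

Of the two couples in this cell, the one with the more positive reduction potential is reduced at the cathode: here that is Ni²⁺/Ni (−0.245 V); Li⁺/Li (−3.042 V) is the anode.
E°cell = E°(cathode) − E°(anode) = −0.245 − (−3.042) = +2.797 V.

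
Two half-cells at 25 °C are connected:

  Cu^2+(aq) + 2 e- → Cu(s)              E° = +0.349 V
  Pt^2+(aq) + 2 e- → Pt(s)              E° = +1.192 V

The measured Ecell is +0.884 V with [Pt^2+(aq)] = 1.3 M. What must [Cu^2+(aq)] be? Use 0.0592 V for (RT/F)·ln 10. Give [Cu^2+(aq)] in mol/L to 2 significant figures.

Pt²⁺/Pt is the cathode (higher E°); E°cell = +1.192 − (+0.349) = +0.843 V with n = 2.
Since E = E° − (0.0592/n)·log Q, log Q = n(E° − E)/0.0592 = −1.385.
Balancing electrons gives Pt^2+(aq) + Cu(s) → Pt(s) + Cu^2+(aq); thus Q = [Cu^2+(aq)] / [Pt^2+(aq)].
Isolating [Cu^2+(aq)] in Q = 10^{−1.385} yields log [Cu^2+(aq)] = −1.271, i.e. 0.054 M.

0.054 M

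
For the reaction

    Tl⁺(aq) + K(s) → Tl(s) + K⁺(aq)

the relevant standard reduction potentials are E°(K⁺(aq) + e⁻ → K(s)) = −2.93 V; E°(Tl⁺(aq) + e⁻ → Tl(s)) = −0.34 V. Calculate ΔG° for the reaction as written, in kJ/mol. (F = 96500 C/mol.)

−250 kJ/mol

In the reaction as written Tl⁺(aq) is reduced, so the Tl⁺/Tl couple is the cathode and K⁺/K is the anode.
E°cell = −0.34 − (−2.93) = +2.59 V; balancing electrons gives n = 1.
ΔG° = −nFE°cell = −(1)(96500)(+2.59) J/mol = −250 kJ/mol.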